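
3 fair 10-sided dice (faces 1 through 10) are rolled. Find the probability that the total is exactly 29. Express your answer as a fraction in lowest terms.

There are 10^3 = 1000 equally likely outcomes.
The number of ordered 3-tuples from {1,…,10} summing to 29 is 3.
P(sum = 29) = 3/1000.

3/1000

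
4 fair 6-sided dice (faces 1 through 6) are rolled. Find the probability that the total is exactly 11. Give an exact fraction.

There are 6^4 = 1296 equally likely outcomes.
The number of ordered 4-tuples from {1,…,6} summing to 11 is 104.
P(sum = 11) = 104/1296 = 13/162.

13/162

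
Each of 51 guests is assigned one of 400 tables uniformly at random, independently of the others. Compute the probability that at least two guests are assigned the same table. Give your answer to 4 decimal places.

It's easier to compute the probability that all 51 are distinct.
P(all distinct) = 400/400 · 399/400 · ··· · 350/400 ≈ 0.0358.
So the probability of at least one match is 1 − 0.0358 = 0.9642.

0.9642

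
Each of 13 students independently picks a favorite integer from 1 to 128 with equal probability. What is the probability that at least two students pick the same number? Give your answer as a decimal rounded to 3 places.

It's easier to compute the probability that all 13 are distinct.
P(all distinct) = 128/128 · 127/128 · ··· · 116/128 ≈ 0.532.
So the probability of at least one match is 1 − 0.532 = 0.468.

0.468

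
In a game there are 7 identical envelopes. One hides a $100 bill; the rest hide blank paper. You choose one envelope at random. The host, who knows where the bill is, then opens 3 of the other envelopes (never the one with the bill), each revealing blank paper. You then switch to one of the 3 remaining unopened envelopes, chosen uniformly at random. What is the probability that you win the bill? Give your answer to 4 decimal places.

Your original envelope holds the bill with probability 1/7, so the other 6 collectively hold it with probability 6/7.
The host can always find 3 empty envelopes to open, so the reveals don't change that 6/7; it is now spread over the 3 remaining unopened envelopes.
P(win by switching) = (6/7) · (1/3) = 2/7 ≈ 0.2857.

0.2857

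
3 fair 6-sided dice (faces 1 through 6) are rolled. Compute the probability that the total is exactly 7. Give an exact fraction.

5/72

There are 6^3 = 216 equally likely outcomes.
The number of ordered 3-tuples from {1,…,6} summing to 7 is 15.
P(sum = 7) = 15/216 = 5/72.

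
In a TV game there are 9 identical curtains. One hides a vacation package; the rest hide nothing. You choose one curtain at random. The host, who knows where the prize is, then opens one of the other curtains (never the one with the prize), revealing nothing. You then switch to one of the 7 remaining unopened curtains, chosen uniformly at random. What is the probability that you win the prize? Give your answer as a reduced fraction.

Your original curtain holds the prize with probability 1/9, so the other 8 collectively hold it with probability 8/9.
The host can always find an empty curtain to open, so this doesn't change that 8/9; it is now spread over the 7 remaining unopened curtains.
P(win by switching) = (8/9) · (1/7) = 8/63.

8/63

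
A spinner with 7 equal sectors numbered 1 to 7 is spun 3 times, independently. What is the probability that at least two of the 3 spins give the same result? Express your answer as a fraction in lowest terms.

P(all 3 different) = 7/7 · 6/7 · ··· · 5/7 = 30/49.
P(at least two equal) = 1 − 30/49 = 19/49.

19/49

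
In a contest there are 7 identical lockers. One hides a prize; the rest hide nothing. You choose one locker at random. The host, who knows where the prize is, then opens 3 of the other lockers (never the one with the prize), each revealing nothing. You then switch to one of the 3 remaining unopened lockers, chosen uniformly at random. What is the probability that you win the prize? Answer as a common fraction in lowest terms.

Your original locker holds the prize with probability 1/7, so the other 6 collectively hold it with probability 6/7.
The host can always find 3 empty lockers to open, so the reveals don't change that 6/7; it is now spread over the 3 remaining unopened lockers.
P(win by switching) = (6/7) · (1/3) = 2/7.

2/7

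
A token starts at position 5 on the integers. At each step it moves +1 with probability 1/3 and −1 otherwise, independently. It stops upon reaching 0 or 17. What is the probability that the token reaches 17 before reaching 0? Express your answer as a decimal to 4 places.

0.0002

Let r = q/p = (2/3)/(1/3) = 2. The recurrence P(i) = p·P(i+1) + q·P(i−1) with P(0)=0, P(17)=1 gives P(i) = (1 − r^i)/(1 − r^17).
P(5) = (1 − (2)^5) / (1 − (2)^17) = 31/131071 ≈ 0.0002.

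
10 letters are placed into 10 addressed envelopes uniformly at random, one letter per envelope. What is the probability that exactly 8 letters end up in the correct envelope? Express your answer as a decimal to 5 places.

0.00001

Choose which 8 of the 10 are fixed: C(10,8) = 45 ways.
The remaining 2 must have no fixed point: D(2) = 1.
P = 45·1/3628800 = 1/80640 ≈ 0.00001.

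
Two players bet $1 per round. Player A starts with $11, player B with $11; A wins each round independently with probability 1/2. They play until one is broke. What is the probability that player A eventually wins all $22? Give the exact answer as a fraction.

1/2

With a fair step, P(i) = ½P(i−1) + ½P(i+1) with P(0)=0, P(22)=1 has the linear solution P(i) = i/22.
P(11) = 11/22 = 1/2.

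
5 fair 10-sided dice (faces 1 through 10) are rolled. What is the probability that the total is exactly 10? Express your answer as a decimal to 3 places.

0.001

There are 10^5 = 100000 equally likely outcomes.
The number of ordered 5-tuples from {1,…,10} summing to 10 is 126.
P(sum = 10) = 126/100000 = 63/50000 ≈ 0.001.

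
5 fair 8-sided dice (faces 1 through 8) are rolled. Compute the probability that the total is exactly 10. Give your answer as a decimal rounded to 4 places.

0.0038

There are 8^5 = 32768 equally likely outcomes.
The number of ordered 5-tuples from {1,…,8} summing to 10 is 126.
P(sum = 10) = 126/32768 = 63/16384 ≈ 0.0038.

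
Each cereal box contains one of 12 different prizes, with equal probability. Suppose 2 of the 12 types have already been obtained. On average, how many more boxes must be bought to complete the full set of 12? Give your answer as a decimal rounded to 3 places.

35.148

Starting from 2 distinct types, each trial gives a new one with probability (12−i)/12 when i types are held, so the wait for the next new type is 12/(12−i).
E = 12/10 + 12/9 + 12/8 + 12/7 + 12/6 + 12/5 + 12/4 + 12/3 + 12/2 + 12/1 = 7381/210 ≈ 35.148.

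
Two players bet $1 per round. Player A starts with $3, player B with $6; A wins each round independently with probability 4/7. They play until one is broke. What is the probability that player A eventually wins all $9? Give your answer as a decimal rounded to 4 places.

Let r = q/p = (3/7)/(4/7) = 3/4. The recurrence P(i) = p·P(i+1) + q·P(i−1) with P(0)=0, P(9)=1 gives P(i) = (1 − r^i)/(1 − r^9).
P(3) = (1 − (3/4)^3) / (1 − (3/4)^9) = 4096/6553 ≈ 0.6251.

0.6251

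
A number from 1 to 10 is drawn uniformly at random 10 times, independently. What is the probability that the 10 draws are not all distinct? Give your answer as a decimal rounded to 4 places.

0.9996

P(all 10 different) = 10/10 · 9/10 · ··· · 1/10 ≈ 0.0004.
P(at least two equal) = 1 − 0.0004 = 0.9996.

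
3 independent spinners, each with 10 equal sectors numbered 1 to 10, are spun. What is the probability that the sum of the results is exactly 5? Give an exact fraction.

3/500

There are 10^3 = 1000 equally likely outcomes.
The number of ordered 3-tuples from {1,…,10} summing to 5 is 6.
P(sum = 5) = 6/1000 = 3/500.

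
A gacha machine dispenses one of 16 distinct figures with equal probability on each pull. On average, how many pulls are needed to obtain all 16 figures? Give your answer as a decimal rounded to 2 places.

54.09

After i distinct types are collected, each trial gives a new one with probability (16−i)/16, so the expected wait for the next new type is 16/(16−i).
E = 16/16 + 16/15 + 16/14 + 16/13 + 16/12 + 16/11 + 16/10 + 16/9 + 16/8 + 16/7 + 16/6 + 16/5 + 16/4 + 16/3 + 16/2 + 16/1 = 2436559/45045 ≈ 54.09.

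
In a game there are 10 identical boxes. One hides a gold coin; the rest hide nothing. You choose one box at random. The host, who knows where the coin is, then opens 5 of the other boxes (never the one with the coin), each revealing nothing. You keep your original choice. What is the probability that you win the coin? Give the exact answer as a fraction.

1/10

The host can always open 5 empty boxes regardless of your choice, so the reveals give no information about your original box.
P(win by staying) = 1/10.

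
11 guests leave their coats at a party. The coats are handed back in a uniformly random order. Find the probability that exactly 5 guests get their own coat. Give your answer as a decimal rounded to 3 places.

0.003

Choose which 5 of the 11 are fixed: C(11,5) = 462 ways.
The remaining 6 must have no fixed point: D(6) = 265.
P = 462·265/39916800 = 53/17280 ≈ 0.003.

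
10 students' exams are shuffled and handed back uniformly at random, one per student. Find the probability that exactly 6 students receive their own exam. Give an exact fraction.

1/1920

Choose which 6 of the 10 are fixed: C(10,6) = 210 ways.
The remaining 4 must have no fixed point: D(4) = 9.
P = 210·9/3628800 = 1/1920.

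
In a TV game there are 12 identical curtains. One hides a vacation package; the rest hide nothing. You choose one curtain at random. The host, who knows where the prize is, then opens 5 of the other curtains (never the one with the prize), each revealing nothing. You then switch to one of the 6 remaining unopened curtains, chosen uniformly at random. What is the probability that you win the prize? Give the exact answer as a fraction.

11/72

Your original curtain holds the prize with probability 1/12, so the other 11 collectively hold it with probability 11/12.
The host can always find 5 empty curtains to open, so the reveals don't change that 11/12; it is now spread over the 6 remaining unopened curtains.
P(win by switching) = (11/12) · (1/6) = 11/72.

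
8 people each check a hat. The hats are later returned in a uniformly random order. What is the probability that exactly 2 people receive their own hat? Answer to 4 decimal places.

0.1840

Choose which 2 of the 8 are fixed: C(8,2) = 28 ways.
The remaining 6 must have no fixed point: D(6) = 265.
P = 28·265/40320 = 53/288 ≈ 0.1840.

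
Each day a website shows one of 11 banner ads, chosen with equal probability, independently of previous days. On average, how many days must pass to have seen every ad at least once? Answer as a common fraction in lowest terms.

83711/2520

After i distinct types are collected, each trial gives a new one with probability (11−i)/11, so the expected wait for the next new type is 11/(11−i).
E = 11/11 + 11/10 + 11/9 + 11/8 + 11/7 + 11/6 + 11/5 + 11/4 + 11/3 + 11/2 + 11/1 = 83711/2520.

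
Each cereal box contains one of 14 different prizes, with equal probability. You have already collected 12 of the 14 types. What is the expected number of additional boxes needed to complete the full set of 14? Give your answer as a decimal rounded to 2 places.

Starting from 12 distinct types, each trial gives a new one with probability (14−i)/14 when i types are held, so the wait for the next new type is 14/(14−i).
E = 14/2 + 14/1 = 21 ≈ 21.00.

21.00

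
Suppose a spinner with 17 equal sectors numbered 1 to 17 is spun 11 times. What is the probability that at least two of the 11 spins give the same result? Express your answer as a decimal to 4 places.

P(all 11 different) = 17/17 · 16/17 · ··· · 7/17 ≈ 0.0144.
P(at least two equal) = 1 − 0.0144 = 0.9856.

0.9856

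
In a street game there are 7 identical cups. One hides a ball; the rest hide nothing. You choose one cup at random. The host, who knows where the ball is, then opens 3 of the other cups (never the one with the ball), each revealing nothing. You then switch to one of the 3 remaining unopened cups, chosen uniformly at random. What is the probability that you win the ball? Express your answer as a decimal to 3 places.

Your original cup holds the ball with probability 1/7, so the other 6 collectively hold it with probability 6/7.
The host can always find 3 empty cups to open, so the reveals don't change that 6/7; it is now spread over the 3 remaining unopened cups.
P(win by switching) = (6/7) · (1/3) = 2/7 ≈ 0.286.

0.286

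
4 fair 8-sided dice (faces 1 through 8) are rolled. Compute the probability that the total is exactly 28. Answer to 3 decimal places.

0.009

There are 8^4 = 4096 equally likely outcomes.
The number of ordered 4-tuples from {1,…,8} summing to 28 is 35.
P(sum = 28) = 35/4096 ≈ 0.009.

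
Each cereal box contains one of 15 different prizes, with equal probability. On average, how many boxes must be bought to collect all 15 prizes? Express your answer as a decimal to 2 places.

49.77

After i distinct types are collected, each trial gives a new one with probability (15−i)/15, so the expected wait for the next new type is 15/(15−i).
E = 15/15 + 15/14 + 15/13 + 15/12 + 15/11 + 15/10 + 15/9 + 15/8 + 15/7 + 15/6 + 15/5 + 15/4 + 15/3 + 15/2 + 15/1 = 1195757/24024 ≈ 49.77.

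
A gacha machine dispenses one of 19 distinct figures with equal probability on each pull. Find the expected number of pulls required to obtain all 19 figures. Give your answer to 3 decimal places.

After i distinct types are collected, each trial gives a new one with probability (19−i)/19, so the expected wait for the next new type is 19/(19−i).
E = 19/19 + 19/18 + 19/17 + 19/16 + 19/15 + 19/14 + 19/13 + 19/12 + 19/11 + 19/10 + 19/9 + 19/8 + 19/7 + 19/6 + 19/5 + 19/4 + 19/3 + 19/2 + 19/1 = 275295799/4084080 ≈ 67.407.

67.407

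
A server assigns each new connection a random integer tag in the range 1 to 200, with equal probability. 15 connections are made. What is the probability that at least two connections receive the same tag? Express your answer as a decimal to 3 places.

It's easier to compute the probability that all 15 are distinct.
P(all distinct) = 200/200 · 199/200 · ··· · 186/200 ≈ 0.584.
So the probability of at least one match is 1 − 0.584 = 0.416.

0.416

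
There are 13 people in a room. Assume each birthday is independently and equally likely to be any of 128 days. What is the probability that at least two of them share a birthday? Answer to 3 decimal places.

0.468

It's easier to compute the probability that all 13 are distinct.
P(all distinct) = 128/128 · 127/128 · ··· · 116/128 ≈ 0.532.
So the probability of at least one match is 1 − 0.532 = 0.468.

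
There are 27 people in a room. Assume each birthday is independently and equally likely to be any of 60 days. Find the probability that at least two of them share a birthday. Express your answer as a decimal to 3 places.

It's easier to compute the probability that all 27 are distinct.
P(all distinct) = 60/60 · 59/60 · ··· · 34/60 ≈ 0.001.
So the probability of at least one match is 1 − 0.001 = 0.999.

0.999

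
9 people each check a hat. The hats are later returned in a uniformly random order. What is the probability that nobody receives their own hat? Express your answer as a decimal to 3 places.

This is the derangement probability: permutations of 9 with no fixed point.
D(9) = 9! · (1 − 1/1! + 1/2! − ··· + (−1)^9/9!) = 133496.
P = 133496/362880 = 16687/45360 ≈ 0.368.

0.368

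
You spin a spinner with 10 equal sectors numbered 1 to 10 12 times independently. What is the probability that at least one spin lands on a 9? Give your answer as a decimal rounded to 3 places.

0.718

P(no spin lands on a 9) = (9/10)^12 ≈ 0.282.
P(at least one) = 1 − 0.282 = 0.718.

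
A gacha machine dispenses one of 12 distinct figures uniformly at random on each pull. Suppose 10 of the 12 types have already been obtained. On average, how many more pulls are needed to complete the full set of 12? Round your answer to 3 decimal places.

18.000

Starting from 10 distinct types, each trial gives a new one with probability (12−i)/12 when i types are held, so the wait for the next new type is 12/(12−i).
E = 12/2 + 12/1 = 18 ≈ 18.000.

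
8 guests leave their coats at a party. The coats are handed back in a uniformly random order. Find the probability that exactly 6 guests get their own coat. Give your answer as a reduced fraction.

1/1440

Choose which 6 of the 8 are fixed: C(8,6) = 28 ways.
The remaining 2 must have no fixed point: D(2) = 1.
P = 28·1/40320 = 1/1440.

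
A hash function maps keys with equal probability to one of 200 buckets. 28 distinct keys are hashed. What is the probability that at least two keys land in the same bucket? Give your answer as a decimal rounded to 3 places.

It's easier to compute the probability that all 28 are distinct.
P(all distinct) = 200/200 · 199/200 · ··· · 173/200 ≈ 0.138.
So the probability of at least one match is 1 − 0.138 = 0.862.

0.862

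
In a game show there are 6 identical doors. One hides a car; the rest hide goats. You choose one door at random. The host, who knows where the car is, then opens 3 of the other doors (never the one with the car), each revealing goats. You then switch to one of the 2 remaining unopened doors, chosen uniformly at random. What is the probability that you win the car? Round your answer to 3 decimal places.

Your original door holds the car with probability 1/6, so the other 5 collectively hold it with probability 5/6.
The host can always find 3 empty doors to open, so the reveals don't change that 5/6; it is now spread over the 2 remaining unopened doors.
P(win by switching) = (5/6) · (1/2) = 5/12 ≈ 0.417.

0.417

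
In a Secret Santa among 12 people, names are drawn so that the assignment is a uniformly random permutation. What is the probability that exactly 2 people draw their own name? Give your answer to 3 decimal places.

0.184

Choose which 2 of the 12 are fixed: C(12,2) = 66 ways.
The remaining 10 must have no fixed point: D(10) = 1334961.
P = 66·1334961/479001600 = 16481/89600 ≈ 0.184.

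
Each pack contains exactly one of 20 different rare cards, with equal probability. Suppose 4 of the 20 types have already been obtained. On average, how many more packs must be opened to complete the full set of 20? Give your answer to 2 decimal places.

Starting from 4 distinct types, each trial gives a new one with probability (20−i)/20 when i types are held, so the wait for the next new type is 20/(20−i).
E = 20/16 + 20/15 + 20/14 + 20/13 + 20/12 + 20/11 + 20/10 + 20/9 + 20/8 + 20/7 + 20/6 + 20/5 + 20/4 + 20/3 + 20/2 + 20/1 = 2436559/36036 ≈ 67.61.

67.61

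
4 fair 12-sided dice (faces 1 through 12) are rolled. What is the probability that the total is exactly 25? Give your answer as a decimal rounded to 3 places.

0.055

There are 12^4 = 20736 equally likely outcomes.
The number of ordered 4-tuples from {1,…,12} summing to 25 is 1144.
P(sum = 25) = 1144/20736 = 143/2592 ≈ 0.055.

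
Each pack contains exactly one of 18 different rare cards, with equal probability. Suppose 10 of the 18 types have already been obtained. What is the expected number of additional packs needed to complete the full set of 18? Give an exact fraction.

Starting from 10 distinct types, each trial gives a new one with probability (18−i)/18 when i types are held, so the wait for the next new type is 18/(18−i).
E = 18/8 + 18/7 + 18/6 + 18/5 + 18/4 + 18/3 + 18/2 + 18/1 = 6849/140.

6849/140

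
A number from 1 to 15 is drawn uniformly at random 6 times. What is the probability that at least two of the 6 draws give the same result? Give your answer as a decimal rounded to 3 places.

P(all 6 different) = 15/15 · 14/15 · ··· · 10/15 ≈ 0.316.
P(at least two equal) = 1 − 0.316 = 0.684.

0.684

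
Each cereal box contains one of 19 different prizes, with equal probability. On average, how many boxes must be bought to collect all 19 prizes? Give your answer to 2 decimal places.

67.41

After i distinct types are collected, each trial gives a new one with probability (19−i)/19, so the expected wait for the next new type is 19/(19−i).
E = 19/19 + 19/18 + 19/17 + 19/16 + 19/15 + 19/14 + 19/13 + 19/12 + 19/11 + 19/10 + 19/9 + 19/8 + 19/7 + 19/6 + 19/5 + 19/4 + 19/3 + 19/2 + 19/1 = 275295799/4084080 ≈ 67.41.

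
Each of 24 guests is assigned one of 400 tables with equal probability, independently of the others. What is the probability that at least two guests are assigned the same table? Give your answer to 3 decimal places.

0.505

It's easier to compute the probability that all 24 are distinct.
P(all distinct) = 400/400 · 399/400 · ··· · 377/400 ≈ 0.495.
So the probability of at least one match is 1 − 0.495 = 0.505.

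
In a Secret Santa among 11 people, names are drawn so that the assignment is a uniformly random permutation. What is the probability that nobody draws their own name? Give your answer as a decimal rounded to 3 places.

This is the derangement probability: permutations of 11 with no fixed point.
D(11) = 11! · (1 − 1/1! + 1/2! − ··· + (−1)^11/11!) = 14684570.
P = 14684570/39916800 = 1468457/3991680 ≈ 0.368.

0.368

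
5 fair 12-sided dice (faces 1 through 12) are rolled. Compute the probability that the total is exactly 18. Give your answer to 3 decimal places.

There are 12^5 = 248832 equally likely outcomes.
The number of ordered 5-tuples from {1,…,12} summing to 18 is 2355.
P(sum = 18) = 2355/248832 = 785/82944 ≈ 0.009.

0.009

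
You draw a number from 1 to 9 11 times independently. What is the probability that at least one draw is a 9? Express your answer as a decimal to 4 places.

P(no draw is a 9) = (8/9)^11 ≈ 0.2737.
P(at least one) = 1 − 0.2737 = 0.7263.

0.7263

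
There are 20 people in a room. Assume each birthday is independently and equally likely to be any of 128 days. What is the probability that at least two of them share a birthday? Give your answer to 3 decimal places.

It's easier to compute the probability that all 20 are distinct.
P(all distinct) = 128/128 · 127/128 · ··· · 109/128 ≈ 0.209.
So the probability of at least one match is 1 − 0.209 = 0.791.

0.791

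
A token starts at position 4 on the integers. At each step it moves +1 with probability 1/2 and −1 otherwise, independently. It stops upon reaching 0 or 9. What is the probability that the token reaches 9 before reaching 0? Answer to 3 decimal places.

0.444

With a fair step, P(i) = ½P(i−1) + ½P(i+1) with P(0)=0, P(9)=1 has the linear solution P(i) = i/9.
P(4) = 4/9 ≈ 0.444.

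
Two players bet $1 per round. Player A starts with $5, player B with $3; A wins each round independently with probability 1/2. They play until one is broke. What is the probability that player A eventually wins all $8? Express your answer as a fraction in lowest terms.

With a fair step, P(i) = ½P(i−1) + ½P(i+1) with P(0)=0, P(8)=1 has the linear solution P(i) = i/8.
P(5) = 5/8.

5/8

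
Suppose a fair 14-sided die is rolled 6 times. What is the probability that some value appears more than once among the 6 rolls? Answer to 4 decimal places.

0.7128

P(all 6 different) = 14/14 · 13/14 · ··· · 9/14 ≈ 0.2872.
P(at least two equal) = 1 − 0.2872 = 0.7128.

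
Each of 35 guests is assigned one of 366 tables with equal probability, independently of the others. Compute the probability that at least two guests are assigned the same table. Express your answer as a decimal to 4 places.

It's easier to compute the probability that all 35 are distinct.
P(all distinct) = 366/366 · 365/366 · ··· · 332/366 ≈ 0.1865.
So the probability of at least one match is 1 − 0.1865 = 0.8135.

0.8135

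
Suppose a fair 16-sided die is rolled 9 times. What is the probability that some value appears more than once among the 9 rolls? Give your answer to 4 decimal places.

P(all 9 different) = 16/16 · 15/16 · ··· · 8/16 ≈ 0.0604.
P(at least two equal) = 1 − 0.0604 = 0.9396.

0.9396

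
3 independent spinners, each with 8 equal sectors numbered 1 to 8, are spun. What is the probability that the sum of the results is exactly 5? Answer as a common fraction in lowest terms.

There are 8^3 = 512 equally likely outcomes.
The number of ordered 3-tuples from {1,…,8} summing to 5 is 6.
P(sum = 5) = 6/512 = 3/256.

3/256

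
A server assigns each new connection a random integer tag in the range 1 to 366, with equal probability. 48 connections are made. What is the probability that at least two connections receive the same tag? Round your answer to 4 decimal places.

It's easier to compute the probability that all 48 are distinct.
P(all distinct) = 366/366 · 365/366 · ··· · 319/366 ≈ 0.0398.
So the probability of at least one match is 1 − 0.0398 = 0.9602.

0.9602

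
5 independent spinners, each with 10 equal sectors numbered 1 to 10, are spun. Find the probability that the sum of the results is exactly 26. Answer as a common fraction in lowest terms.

47/800

There are 10^5 = 100000 equally likely outcomes.
The number of ordered 5-tuples from {1,…,10} summing to 26 is 5875.
P(sum = 26) = 5875/100000 = 47/800.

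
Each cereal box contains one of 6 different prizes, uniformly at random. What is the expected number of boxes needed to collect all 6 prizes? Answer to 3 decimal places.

14.700

After i distinct types are collected, each trial gives a new one with probability (6−i)/6, so the expected wait for the next new type is 6/(6−i).
E = 6/6 + 6/5 + 6/4 + 6/3 + 6/2 + 6/1 = 147/10 ≈ 14.700.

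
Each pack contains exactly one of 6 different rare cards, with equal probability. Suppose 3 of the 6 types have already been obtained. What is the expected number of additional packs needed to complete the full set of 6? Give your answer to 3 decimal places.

11.000

Starting from 3 distinct types, each trial gives a new one with probability (6−i)/6 when i types are held, so the wait for the next new type is 6/(6−i).
E = 6/3 + 6/2 + 6/1 = 11 ≈ 11.000.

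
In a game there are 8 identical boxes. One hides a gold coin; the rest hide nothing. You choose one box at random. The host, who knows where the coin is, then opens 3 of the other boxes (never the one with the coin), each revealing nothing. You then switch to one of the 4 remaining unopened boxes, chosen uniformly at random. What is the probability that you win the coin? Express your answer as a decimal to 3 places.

0.219

Your original box holds the coin with probability 1/8, so the other 7 collectively hold it with probability 7/8.
The host can always find 3 empty boxes to open, so the reveals don't change that 7/8; it is now spread over the 4 remaining unopened boxes.
P(win by switching) = (7/8) · (1/4) = 7/32 ≈ 0.219.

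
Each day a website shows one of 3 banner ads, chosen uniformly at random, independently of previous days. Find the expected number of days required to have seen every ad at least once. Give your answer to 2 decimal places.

5.50

After i distinct types are collected, each trial gives a new one with probability (3−i)/3, so the expected wait for the next new type is 3/(3−i).
E = 3/3 + 3/2 + 3/1 = 11/2 ≈ 5.50.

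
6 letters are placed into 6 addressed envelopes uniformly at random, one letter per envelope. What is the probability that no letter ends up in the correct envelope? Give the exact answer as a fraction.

This is the derangement probability: permutations of 6 with no fixed point.
D(6) = 6! · (1 − 1/1! + 1/2! − ··· + (−1)^6/6!) = 265.
P = 265/720 = 53/144.

53/144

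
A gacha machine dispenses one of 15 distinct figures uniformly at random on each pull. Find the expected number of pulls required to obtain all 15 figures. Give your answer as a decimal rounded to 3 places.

49.773

After i distinct types are collected, each trial gives a new one with probability (15−i)/15, so the expected wait for the next new type is 15/(15−i).
E = 15/15 + 15/14 + 15/13 + 15/12 + 15/11 + 15/10 + 15/9 + 15/8 + 15/7 + 15/6 + 15/5 + 15/4 + 15/3 + 15/2 + 15/1 = 1195757/24024 ≈ 49.773.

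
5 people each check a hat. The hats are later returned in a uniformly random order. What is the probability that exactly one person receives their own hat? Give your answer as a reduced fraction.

3/8

Choose which one is fixed: C(5,1) = 5 ways.
The remaining 4 must have no fixed point: D(4) = 9.
P = 5·9/120 = 3/8.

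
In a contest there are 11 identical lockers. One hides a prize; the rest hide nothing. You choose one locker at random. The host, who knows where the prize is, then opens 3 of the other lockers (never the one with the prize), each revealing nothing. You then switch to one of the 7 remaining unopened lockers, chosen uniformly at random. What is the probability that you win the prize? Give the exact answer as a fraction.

Your original locker holds the prize with probability 1/11, so the other 10 collectively hold it with probability 10/11.
The host can always find 3 empty lockers to open, so the reveals don't change that 10/11; it is now spread over the 7 remaining unopened lockers.
P(win by switching) = (10/11) · (1/7) = 10/77.

10/77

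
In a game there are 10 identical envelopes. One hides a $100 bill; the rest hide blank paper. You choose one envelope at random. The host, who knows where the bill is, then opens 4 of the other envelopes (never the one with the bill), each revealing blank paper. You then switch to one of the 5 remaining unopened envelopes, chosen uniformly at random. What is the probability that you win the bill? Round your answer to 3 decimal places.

0.180

Your original envelope holds the bill with probability 1/10, so the other 9 collectively hold it with probability 9/10.
The host can always find 4 empty envelopes to open, so the reveals don't change that 9/10; it is now spread over the 5 remaining unopened envelopes.
P(win by switching) = (9/10) · (1/5) = 9/50 ≈ 0.180.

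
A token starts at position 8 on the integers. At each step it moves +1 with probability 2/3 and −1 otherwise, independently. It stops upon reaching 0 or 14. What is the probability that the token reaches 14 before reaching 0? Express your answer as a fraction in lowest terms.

Let r = q/p = (1/3)/(2/3) = 1/2. The recurrence P(i) = p·P(i+1) + q·P(i−1) with P(0)=0, P(14)=1 gives P(i) = (1 − r^i)/(1 − r^14).
P(8) = (1 − (1/2)^8) / (1 − (1/2)^14) = 5440/5461.

5440/5461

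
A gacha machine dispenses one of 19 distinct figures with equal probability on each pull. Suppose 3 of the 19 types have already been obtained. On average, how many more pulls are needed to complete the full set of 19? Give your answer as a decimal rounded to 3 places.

Starting from 3 distinct types, each trial gives a new one with probability (19−i)/19 when i types are held, so the wait for the next new type is 19/(19−i).
E = 19/16 + 19/15 + 19/14 + 19/13 + 19/12 + 19/11 + 19/10 + 19/9 + 19/8 + 19/7 + 19/6 + 19/5 + 19/4 + 19/3 + 19/2 + 19/1 = 46294621/720720 ≈ 64.234.

64.234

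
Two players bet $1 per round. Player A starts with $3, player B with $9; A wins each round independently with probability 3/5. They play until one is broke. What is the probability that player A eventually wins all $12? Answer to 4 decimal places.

Let r = q/p = (2/5)/(3/5) = 2/3. The recurrence P(i) = p·P(i+1) + q·P(i−1) with P(0)=0, P(12)=1 gives P(i) = (1 − r^i)/(1 − r^12).
P(3) = (1 − (2/3)^3) / (1 − (2/3)^12) = 19683/27755 ≈ 0.7092.

0.7092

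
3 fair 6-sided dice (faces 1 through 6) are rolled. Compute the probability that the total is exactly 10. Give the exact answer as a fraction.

1/8

There are 6^3 = 216 equally likely outcomes.
The number of ordered 3-tuples from {1,…,6} summing to 10 is 27.
P(sum = 10) = 27/216 = 1/8.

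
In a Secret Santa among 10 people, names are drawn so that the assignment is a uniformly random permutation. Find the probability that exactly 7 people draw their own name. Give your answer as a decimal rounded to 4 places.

Choose which 7 of the 10 are fixed: C(10,7) = 120 ways.
The remaining 3 must have no fixed point: D(3) = 2.
P = 120·2/3628800 = 1/15120 ≈ 0.0001.

0.0001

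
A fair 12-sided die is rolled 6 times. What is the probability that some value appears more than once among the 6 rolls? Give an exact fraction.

1343/1728

P(all 6 different) = 12/12 · 11/12 · ··· · 7/12 = 385/1728.
P(at least two equal) = 1 − 385/1728 = 1343/1728.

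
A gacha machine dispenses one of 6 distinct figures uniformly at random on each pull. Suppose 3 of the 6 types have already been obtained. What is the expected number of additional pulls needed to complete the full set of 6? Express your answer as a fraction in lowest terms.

Starting from 3 distinct types, each trial gives a new one with probability (6−i)/6 when i types are held, so the wait for the next new type is 6/(6−i).
E = 6/3 + 6/2 + 6/1 = 11.

11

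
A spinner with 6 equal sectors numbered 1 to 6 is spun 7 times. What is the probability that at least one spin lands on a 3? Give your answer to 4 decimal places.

0.7209

P(no spin lands on a 3) = (5/6)^7 ≈ 0.2791.
P(at least one) = 1 − 0.2791 = 0.7209.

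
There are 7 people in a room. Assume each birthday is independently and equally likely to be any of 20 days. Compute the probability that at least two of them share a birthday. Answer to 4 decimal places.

It's easier to compute the probability that all 7 are distinct.
P(all distinct) = 20/20 · 19/20 · ··· · 14/20 ≈ 0.3052.
So the probability of at least one match is 1 − 0.3052 = 0.6948.

0.6948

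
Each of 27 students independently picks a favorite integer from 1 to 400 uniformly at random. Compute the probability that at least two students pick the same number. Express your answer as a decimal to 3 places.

It's easier to compute the probability that all 27 are distinct.
P(all distinct) = 400/400 · 399/400 · ··· · 374/400 ≈ 0.408.
So the probability of at least one match is 1 − 0.408 = 0.592.

0.592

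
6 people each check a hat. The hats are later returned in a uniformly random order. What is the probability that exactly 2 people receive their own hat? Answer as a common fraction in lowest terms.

Choose which 2 of the 6 are fixed: C(6,2) = 15 ways.
The remaining 4 must have no fixed point: D(4) = 9.
P = 15·9/720 = 3/16.

3/16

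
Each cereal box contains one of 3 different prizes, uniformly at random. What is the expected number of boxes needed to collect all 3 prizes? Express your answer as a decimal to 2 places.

5.50

After i distinct types are collected, each trial gives a new one with probability (3−i)/3, so the expected wait for the next new type is 3/(3−i).
E = 3/3 + 3/2 + 3/1 = 11/2 ≈ 5.50.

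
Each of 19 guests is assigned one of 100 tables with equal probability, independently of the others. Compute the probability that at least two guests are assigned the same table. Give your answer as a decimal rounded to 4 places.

0.8390

It's easier to compute the probability that all 19 are distinct.
P(all distinct) = 100/100 · 99/100 · ··· · 82/100 ≈ 0.1610.
So the probability of at least one match is 1 − 0.1610 = 0.8390.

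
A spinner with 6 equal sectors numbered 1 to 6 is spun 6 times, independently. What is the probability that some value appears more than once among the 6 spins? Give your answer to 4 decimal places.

0.9846

P(all 6 different) = 6/6 · 5/6 · ··· · 1/6 ≈ 0.0154.
P(at least two equal) = 1 − 0.0154 = 0.9846.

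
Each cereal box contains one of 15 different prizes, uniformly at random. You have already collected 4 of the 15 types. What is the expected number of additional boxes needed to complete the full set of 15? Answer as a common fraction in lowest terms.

Starting from 4 distinct types, each trial gives a new one with probability (15−i)/15 when i types are held, so the wait for the next new type is 15/(15−i).
E = 15/11 + 15/10 + 15/9 + 15/8 + 15/7 + 15/6 + 15/5 + 15/4 + 15/3 + 15/2 + 15/1 = 83711/1848.

83711/1848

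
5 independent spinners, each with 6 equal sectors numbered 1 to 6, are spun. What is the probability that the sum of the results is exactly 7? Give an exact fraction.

There are 6^5 = 7776 equally likely outcomes.
The number of ordered 5-tuples from {1,…,6} summing to 7 is 15.
P(sum = 7) = 15/7776 = 5/2592.

5/2592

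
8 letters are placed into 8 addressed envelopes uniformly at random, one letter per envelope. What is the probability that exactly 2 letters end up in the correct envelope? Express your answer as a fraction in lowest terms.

Choose which 2 of the 8 are fixed: C(8,2) = 28 ways.
The remaining 6 must have no fixed point: D(6) = 265.
P = 28·265/40320 = 53/288.

53/288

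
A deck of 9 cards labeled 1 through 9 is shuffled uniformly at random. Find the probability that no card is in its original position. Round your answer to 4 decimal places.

0.3679

This is the derangement probability: permutations of 9 with no fixed point.
D(9) = 9! · (1 − 1/1! + 1/2! − ··· + (−1)^9/9!) = 133496.
P = 133496/362880 = 16687/45360 ≈ 0.3679.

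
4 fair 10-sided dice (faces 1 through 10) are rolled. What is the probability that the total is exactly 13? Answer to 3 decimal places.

There are 10^4 = 10000 equally likely outcomes.
The number of ordered 4-tuples from {1,…,10} summing to 13 is 220.
P(sum = 13) = 220/10000 = 11/500 ≈ 0.022.

0.022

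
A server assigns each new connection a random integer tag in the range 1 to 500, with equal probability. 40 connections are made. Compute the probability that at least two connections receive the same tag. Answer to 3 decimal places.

0.799

It's easier to compute the probability that all 40 are distinct.
P(all distinct) = 500/500 · 499/500 · ··· · 461/500 ≈ 0.201.
So the probability of at least one match is 1 − 0.201 = 0.799.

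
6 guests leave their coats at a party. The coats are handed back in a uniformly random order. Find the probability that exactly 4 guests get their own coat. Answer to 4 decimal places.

Choose which 4 of the 6 are fixed: C(6,4) = 15 ways.
The remaining 2 must have no fixed point: D(2) = 1.
P = 15·1/720 = 1/48 ≈ 0.0208.

0.0208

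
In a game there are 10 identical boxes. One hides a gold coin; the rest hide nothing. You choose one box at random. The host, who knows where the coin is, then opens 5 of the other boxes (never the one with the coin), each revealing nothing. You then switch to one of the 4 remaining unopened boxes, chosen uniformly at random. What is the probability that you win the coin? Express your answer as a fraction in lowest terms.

Your original box holds the coin with probability 1/10, so the other 9 collectively hold it with probability 9/10.
The host can always find 5 empty boxes to open, so the reveals don't change that 9/10; it is now spread over the 4 remaining unopened boxes.
P(win by switching) = (9/10) · (1/4) = 9/40.

9/40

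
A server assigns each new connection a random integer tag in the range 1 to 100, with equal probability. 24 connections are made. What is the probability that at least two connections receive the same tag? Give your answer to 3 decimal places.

It's easier to compute the probability that all 24 are distinct.
P(all distinct) = 100/100 · 99/100 · ··· · 77/100 ≈ 0.049.
So the probability of at least one match is 1 − 0.049 = 0.951.

0.951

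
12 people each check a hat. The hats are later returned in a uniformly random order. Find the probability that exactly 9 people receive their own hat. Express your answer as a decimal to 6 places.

0.000001

Choose which 9 of the 12 are fixed: C(12,9) = 220 ways.
The remaining 3 must have no fixed point: D(3) = 2.
P = 220·2/479001600 = 1/1088640 ≈ 0.000001.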